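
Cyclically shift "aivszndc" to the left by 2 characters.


Input: 'aivszndc', shift = 2
Operation: split at index 2 and swap parts
Front part s[0:2] = 'ai'
Back part s[2:] = 'vszndc'
Rotated = back + front = 'vszndc' + 'ai'
Result: vszndcai


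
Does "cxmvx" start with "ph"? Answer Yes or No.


Input string: 'cxmvx'
Prefix to check: 'ph'
First 2 characters of input: 'cx'
Match: False
Result: No


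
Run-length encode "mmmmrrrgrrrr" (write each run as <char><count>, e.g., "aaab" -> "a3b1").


Input: 'mmmmrrrgrrrr'
Operation: identify consecutive runs
Runs: 'mmmm' -> m4, 'rrr' -> r3, 'g' -> g1, 'rrrr' -> r4
Encoded: m4r3g1r4


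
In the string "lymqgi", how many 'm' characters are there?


Input string: 'lymqgi'
Target character: 'm'
Scan each position: s[2]='m'
Matches found at indices: 2
Total: 1


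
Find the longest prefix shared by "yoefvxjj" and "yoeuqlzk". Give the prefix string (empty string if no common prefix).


String 1: 'yoefvxjj'
String 2: 'yoeuqlzk'
Compare position by position:
pos 0: 'y' vs 'y' match
pos 1: 'o' vs 'o' match
pos 2: 'e' vs 'e' match
pos 3: 'f' vs 'u' differ -> stop
Longest common prefix: "yoe" (length 3)


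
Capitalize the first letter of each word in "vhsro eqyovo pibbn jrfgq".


Input string: 'vhsro eqyovo pibbn jrfgq'
Operation: capitalize first letter of each word
Word transformations: 'vhsro'->'Vhsro', 'eqyovo'->'Eqyovo', 'pibbn'->'Pibbn', 'jrfgq'->'Jrfgq'
Result: Vhsro Eqyovo Pibbn Jrfgq


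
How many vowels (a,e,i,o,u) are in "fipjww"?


Input string: 'fipjww'
Operation: count vowels (a, e, i, o, u)
Scan: s[0]='f', s[1]='i' (vowel), s[2]='p', s[3]='j', s[4]='w', s[5]='w'
Vowels found: 1
Result: 1


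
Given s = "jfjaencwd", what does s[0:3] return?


Input string: 'jfjaencwd'
Operation: slice [0:3]
Extract characters: s[0]='j', s[1]='f', s[2]='j'
Result: jfj


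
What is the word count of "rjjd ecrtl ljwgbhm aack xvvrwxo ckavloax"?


Input string: 'rjjd ecrtl ljwgbhm aack xvvrwxo ckavloax'
Operation: split by spaces
Words found: 'rjjd', 'ecrtl', 'ljwgbhm', 'aack', 'xvvrwxo', 'ckavloax'
Word count: 6


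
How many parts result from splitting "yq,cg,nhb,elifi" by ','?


Input string: 'yq,cg,nhb,elifi'
Delimiter: ','
Split result: 'yq', 'cg', 'nhb', 'elifi'
Number of parts: 4


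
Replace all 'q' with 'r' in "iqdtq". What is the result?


Input string: 'iqdtq'
Operation: replace 'q' with 'r'
Positions of 'q': 1, 4
After replacement: irdtr


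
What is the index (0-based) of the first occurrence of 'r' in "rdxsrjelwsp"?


Input string: 'rdxsrjelwsp'
Target: 'r'
Scanning left to right: s[0]='r'
First match at index: 0


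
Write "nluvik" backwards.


Input string: 'nluvik'
Operation: reverse character order
Original order: 'n' -> 'l' -> 'u' -> 'v' -> 'i' -> 'k'
Reversed order: 'k' -> 'i' -> 'v' -> 'u' -> 'l' -> 'n'
Result: kivuln


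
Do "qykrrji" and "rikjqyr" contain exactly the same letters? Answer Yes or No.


String 1: 'qykrrji' -> sorted: 'ijkqrry'
String 2: 'rikjqyr' -> sorted: 'ijkqrry'
Compare sorted forms: 'ijkqrry' == 'ijkqrry'
Anagram: Yes


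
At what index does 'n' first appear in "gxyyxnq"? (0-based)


Input string: 'gxyyxnq'
Target: 'n'
Scanning left to right: s[0]='g', s[1]='x', s[2]='y', s[3]='y', s[4]='x', s[5]='n'
First match at index: 5


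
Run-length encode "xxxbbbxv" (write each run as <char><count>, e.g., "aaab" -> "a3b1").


Input: 'xxxbbbxv'
Operation: identify consecutive runs
Runs: 'xxx' -> x3, 'bbb' -> b3, 'x' -> x1, 'v' -> v1
Encoded: x3b3x1v1


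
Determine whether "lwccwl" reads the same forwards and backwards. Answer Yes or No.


Input string: 'lwccwl'
Reversed: 'lwccwl'
Compare pairs: s[0]='l' vs s[5]='l' (match), s[1]='w' vs s[4]='w' (match), s[2]='c' vs s[3]='c' (match)
Palindrome: Yes


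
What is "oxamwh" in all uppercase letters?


Input string: 'oxamwh'
Operation: convert each letter to uppercase
Mapping: 'o'->'O', 'x'->'X', 'a'->'A', 'm'->'M', 'w'->'W', 'h'->'H'
Result: OXAMWH


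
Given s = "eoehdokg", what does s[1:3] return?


Input string: 'eoehdokg'
Operation: slice [1:3]
Extract characters: s[1]='o', s[2]='e'
Result: oe


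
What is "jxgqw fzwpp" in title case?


Input string: 'jxgqw fzwpp'
Operation: capitalize first letter of each word
Word transformations: 'jxgqw'->'Jxgqw', 'fzwpp'->'Fzwpp'
Result: Jxgqw Fzwpp


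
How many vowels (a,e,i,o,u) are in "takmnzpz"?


Input string: 'takmnzpz'
Operation: count vowels (a, e, i, o, u)
Scan: s[0]='t', s[1]='a' (vowel), s[2]='k', s[3]='m', s[4]='n', s[5]='z', s[6]='p', s[7]='z'
Vowels found: 1
Result: 1


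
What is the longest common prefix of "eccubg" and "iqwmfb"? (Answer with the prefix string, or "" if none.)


String 1: 'eccubg'
String 2: 'iqwmfb'
Compare position by position:
pos 0: 'e' vs 'i' differ -> stop
Longest common prefix: "" (length 0)


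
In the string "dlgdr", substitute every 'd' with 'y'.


Input string: 'dlgdr'
Operation: replace 'd' with 'y'
Positions of 'd': 0, 3
After replacement: ylgyr


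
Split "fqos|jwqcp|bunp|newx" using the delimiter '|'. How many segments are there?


Input string: 'fqos|jwqcp|bunp|newx'
Delimiter: '|'
Split result: 'fqos', 'jwqcp', 'bunp', 'newx'
Number of parts: 4


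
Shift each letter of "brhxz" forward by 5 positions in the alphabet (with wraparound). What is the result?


Input: 'brhxz', shift = 5
Operation: for each letter, (position + 5) mod 26
Mapping: 'b'(1+5=6)->'g', 'r'(17+5=22)->'w', 'h'(7+5=12)->'m', 'x'(23+5=28, 28 mod 26=2)->'c', 'z'(25+5=30, 30 mod 26=4)->'e'
Result: gwmce


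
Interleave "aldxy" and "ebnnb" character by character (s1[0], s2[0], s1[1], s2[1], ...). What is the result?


String 1: 'aldxy'
String 2: 'ebnnb'
Operation: alternate characters
Pairs: 'a'+'e', 'l'+'b', 'd'+'n', 'x'+'n', 'y'+'b'
Result: aelbdnxnyb


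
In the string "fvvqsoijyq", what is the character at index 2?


Input string: 'fvvqsoijyq'
Operation: get character at index 2
Index mapping: s[0]='f', s[1]='v', s[2]='v'
Result: 'v'


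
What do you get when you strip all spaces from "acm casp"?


Input string: 'acm casp'
Operation: remove all spaces
Words: 'acm', 'casp'
Join without spaces: acmcasp


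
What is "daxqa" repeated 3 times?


Input string: 'daxqa'
Operation: repeat 3 times
Concatenation: 'daxqa' + 'daxqa' + 'daxqa'
Result: daxqadaxqadaxqa


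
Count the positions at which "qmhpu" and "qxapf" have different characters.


String 1: 'qmhpu'
String 2: 'qxapf'
Compare each position: pos 0: 'q'=='q', pos 1: 'm'!='x', pos 2: 'h'!='a', pos 3: 'p'=='p', pos 4: 'u'!='f'
Differing positions: 3
Hamming distance: 3


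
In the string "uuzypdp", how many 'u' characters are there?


Input string: 'uuzypdp'
Target character: 'u'
Scan each position: s[0]='u', s[1]='u'
Matches found at indices: 0, 1
Total: 2


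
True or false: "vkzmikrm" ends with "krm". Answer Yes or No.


Input string: 'vkzmikrm'
Suffix to check: 'krm'
Last 3 characters of input: 'krm'
Match: True
Result: Yes


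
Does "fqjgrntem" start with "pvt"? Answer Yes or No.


Input string: 'fqjgrntem'
Prefix to check: 'pvt'
First 3 characters of input: 'fqj'
Match: False
Result: No


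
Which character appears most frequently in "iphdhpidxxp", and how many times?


Input: 'iphdhpidxxp'
Operation: tally each character
Counts: 'd':2, 'h':2, 'i':2, 'p':3, 'x':2
Maximum: 'p' appears 3 times


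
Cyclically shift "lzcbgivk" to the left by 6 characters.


Input: 'lzcbgivk', shift = 6
Operation: split at index 6 and swap parts
Front part s[0:6] = 'lzcbgi'
Back part s[6:] = 'vk'
Rotated = back + front = 'vk' + 'lzcbgi'
Result: vklzcbgi


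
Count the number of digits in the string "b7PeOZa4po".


Input string: 'b7PeOZa4po'
Operation: count digit characters (0-9)
Scan: 'b', '7'(digit), 'P', 'e', 'O', 'Z', 'a', '4'(digit), 'p', 'o'
Digits found: 2
Result: 2


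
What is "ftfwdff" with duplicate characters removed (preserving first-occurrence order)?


Input: 'ftfwdff'
Operation: keep first occurrence of each character
Scan: s[0]='f' new -> keep; s[1]='t' new -> keep; s[2]='f' seen -> skip; s[3]='w' new -> keep; s[4]='d' new -> keep; s[5]='f' seen -> skip; s[6]='f' seen -> skip
Result: ftwd


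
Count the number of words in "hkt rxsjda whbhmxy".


Input string: 'hkt rxsjda whbhmxy'
Operation: split by spaces
Words found: 'hkt', 'rxsjda', 'whbhmxy'
Word count: 3


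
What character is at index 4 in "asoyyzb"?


Input string: 'asoyyzb'
Operation: get character at index 4
Index mapping: s[0]='a', s[1]='s', s[2]='o', s[3]='y', s[4]='y'
Result: 'y'


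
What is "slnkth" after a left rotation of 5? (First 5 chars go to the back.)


Input: 'slnkth', shift = 5
Operation: split at index 5 and swap parts
Front part s[0:5] = 'slnkt'
Back part s[5:] = 'h'
Rotated = back + front = 'h' + 'slnkt'
Result: hslnkt


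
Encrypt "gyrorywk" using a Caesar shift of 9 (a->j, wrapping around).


Input: 'gyrorywk', shift = 9
Operation: for each letter, (position + 9) mod 26
Mapping: 'g'(6+9=15)->'p', 'y'(24+9=33, 33 mod 26=7)->'h', 'r'(17+9=26, 26 mod 26=0)->'a', 'o'(14+9=23)->'x', 'r'(17+9=26, 26 mod 26=0)->'a', 'y'(24+9=33, 33 mod 26=7)->'h', 'w'(22+9=31, 31 mod 26=5)->'f', 'k'(10+9=19)->'t'
Result: phaxahft


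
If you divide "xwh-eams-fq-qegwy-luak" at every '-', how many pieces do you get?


Input string: 'xwh-eams-fq-qegwy-luak'
Delimiter: '-'
Split result: 'xwh', 'eams', 'fq', 'qegwy', 'luak'
Number of parts: 5


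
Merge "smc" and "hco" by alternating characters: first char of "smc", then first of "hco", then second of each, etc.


String 1: 'smc'
String 2: 'hco'
Operation: alternate characters
Pairs: 's'+'h', 'm'+'c', 'c'+'o'
Result: shmcco


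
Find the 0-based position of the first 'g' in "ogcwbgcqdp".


Input string: 'ogcwbgcqdp'
Target: 'g'
Scanning left to right: s[0]='o', s[1]='g'
First match at index: 1


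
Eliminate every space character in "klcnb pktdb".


Input string: 'klcnb pktdb'
Operation: remove all spaces
Words: 'klcnb', 'pktdb'
Join without spaces: klcnbpktdb


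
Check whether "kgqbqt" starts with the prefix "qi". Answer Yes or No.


Input string: 'kgqbqt'
Prefix to check: 'qi'
First 2 characters of input: 'kg'
Match: False
Result: No


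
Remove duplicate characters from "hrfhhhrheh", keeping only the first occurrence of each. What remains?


Input: 'hrfhhhrheh'
Operation: keep first occurrence of each character
Scan: s[0]='h' new -> keep; s[1]='r' new -> keep; s[2]='f' new -> keep; s[3]='h' seen -> skip; s[4]='h' seen -> skip; s[5]='h' seen -> skip; s[6]='r' seen -> skip; s[7]='h' seen -> skip; s[8]='e' new -> keep; s[9]='h' seen -> skip
Result: hrfe


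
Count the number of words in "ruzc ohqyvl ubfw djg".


Input string: 'ruzc ohqyvl ubfw djg'
Operation: split by spaces
Words found: 'ruzc', 'ohqyvl', 'ubfw', 'djg'
Word count: 4


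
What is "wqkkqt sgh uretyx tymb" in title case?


Input string: 'wqkkqt sgh uretyx tymb'
Operation: capitalize first letter of each word
Word transformations: 'wqkkqt'->'Wqkkqt', 'sgh'->'Sgh', 'uretyx'->'Uretyx', 'tymb'->'Tymb'
Result: Wqkkqt Sgh Uretyx Tymb


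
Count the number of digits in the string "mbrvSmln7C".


Input string: 'mbrvSmln7C'
Operation: count digit characters (0-9)
Scan: 'm', 'b', 'r', 'v', 'S', 'm', 'l', 'n', '7'(digit), 'C'
Digits found: 1
Result: 1


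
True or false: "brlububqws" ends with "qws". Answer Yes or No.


Input string: 'brlububqws'
Suffix to check: 'qws'
Last 3 characters of input: 'qws'
Match: True
Result: Yes


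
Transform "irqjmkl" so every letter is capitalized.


Input string: 'irqjmkl'
Operation: convert each letter to uppercase
Mapping: 'i'->'I', 'r'->'R', 'q'->'Q', 'j'->'J', 'm'->'M', 'k'->'K', 'l'->'L'
Result: IRQJMKL


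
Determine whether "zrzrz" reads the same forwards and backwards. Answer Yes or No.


Input string: 'zrzrz'
Reversed: 'zrzrz'
Compare pairs: s[0]='z' vs s[4]='z' (match), s[1]='r' vs s[3]='r' (match)
Palindrome: Yes


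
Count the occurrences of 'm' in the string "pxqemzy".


Input string: 'pxqemzy'
Target character: 'm'
Scan each position: s[4]='m'
Matches found at indices: 4
Total: 1


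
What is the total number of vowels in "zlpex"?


Input string: 'zlpex'
Operation: count vowels (a, e, i, o, u)
Scan: s[0]='z', s[1]='l', s[2]='p', s[3]='e' (vowel), s[4]='x'
Vowels found: 1
Result: 1


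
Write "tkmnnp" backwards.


Input string: 'tkmnnp'
Operation: reverse character order
Original order: 't' -> 'k' -> 'm' -> 'n' -> 'n' -> 'p'
Reversed order: 'p' -> 'n' -> 'n' -> 'm' -> 'k' -> 't'
Result: pnnmkt


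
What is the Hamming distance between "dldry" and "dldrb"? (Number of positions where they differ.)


String 1: 'dldry'
String 2: 'dldrb'
Compare each position: pos 0: 'd'=='d', pos 1: 'l'=='l', pos 2: 'd'=='d', pos 3: 'r'=='r', pos 4: 'y'!='b'
Differing positions: 1
Hamming distance: 1


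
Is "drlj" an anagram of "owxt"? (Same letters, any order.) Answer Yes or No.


String 1: 'owxt' -> sorted: 'otwx'
String 2: 'drlj' -> sorted: 'djlr'
Compare sorted forms: 'otwx' != 'djlr'
Anagram: No


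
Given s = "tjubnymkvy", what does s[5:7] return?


Input string: 'tjubnymkvy'
Operation: slice [5:7]
Extract characters: s[5]='y', s[6]='m'
Result: ym


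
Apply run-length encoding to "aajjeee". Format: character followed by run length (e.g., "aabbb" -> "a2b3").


Input: 'aajjeee'
Operation: identify consecutive runs
Runs: 'aa' -> a2, 'jj' -> j2, 'eee' -> e3
Encoded: a2j2e3


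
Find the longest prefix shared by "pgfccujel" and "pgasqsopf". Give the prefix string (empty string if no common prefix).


String 1: 'pgfccujel'
String 2: 'pgasqsopf'
Compare position by position:
pos 0: 'p' vs 'p' match
pos 1: 'g' vs 'g' match
pos 2: 'f' vs 'a' differ -> stop
Longest common prefix: "pg" (length 2)


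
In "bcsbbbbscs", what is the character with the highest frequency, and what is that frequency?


Input: 'bcsbbbbscs'
Operation: tally each character
Counts: 'b':5, 'c':2, 's':3
Maximum: 'b' appears 5 times


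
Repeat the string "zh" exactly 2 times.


Input string: 'zh'
Operation: repeat 2 times
Concatenation: 'zh' + 'zh'
Result: zhzh


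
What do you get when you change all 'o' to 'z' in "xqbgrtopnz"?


Input string: 'xqbgrtopnz'
Operation: replace 'o' with 'z'
Positions of 'o': 6
After replacement: xqbgrtzpnz


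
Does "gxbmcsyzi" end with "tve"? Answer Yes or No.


Input string: 'gxbmcsyzi'
Suffix to check: 'tve'
Last 3 characters of input: 'yzi'
Match: False
Result: No


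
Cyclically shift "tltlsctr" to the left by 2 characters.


Input: 'tltlsctr', shift = 2
Operation: split at index 2 and swap parts
Front part s[0:2] = 'tl'
Back part s[2:] = 'tlsctr'
Rotated = back + front = 'tlsctr' + 'tl'
Result: tlsctrtl


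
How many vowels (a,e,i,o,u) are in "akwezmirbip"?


Input string: 'akwezmirbip'
Operation: count vowels (a, e, i, o, u)
Scan: s[0]='a' (vowel), s[1]='k', s[2]='w', s[3]='e' (vowel), s[4]='z', s[5]='m', s[6]='i' (vowel), s[7]='r', s[8]='b', s[9]='i' (vowel), s[10]='p'
Vowels found: 4
Result: 4


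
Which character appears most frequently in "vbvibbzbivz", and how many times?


Input: 'vbvibbzbivz'
Operation: tally each character
Counts: 'b':4, 'i':2, 'v':3, 'z':2
Maximum: 'b' appears 4 times


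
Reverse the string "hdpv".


Input string: 'hdpv'
Operation: reverse character order
Original order: 'h' -> 'd' -> 'p' -> 'v'
Reversed order: 'v' -> 'p' -> 'd' -> 'h'
Result: vpdh


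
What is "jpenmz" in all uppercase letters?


Input string: 'jpenmz'
Operation: convert each letter to uppercase
Mapping: 'j'->'J', 'p'->'P', 'e'->'E', 'n'->'N', 'm'->'M', 'z'->'Z'
Result: JPENMZ


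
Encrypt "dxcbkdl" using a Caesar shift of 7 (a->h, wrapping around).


Input: 'dxcbkdl', shift = 7
Operation: for each letter, (position + 7) mod 26
Mapping: 'd'(3+7=10)->'k', 'x'(23+7=30, 30 mod 26=4)->'e', 'c'(2+7=9)->'j', 'b'(1+7=8)->'i', 'k'(10+7=17)->'r', 'd'(3+7=10)->'k', 'l'(11+7=18)->'s'
Result: kejirks


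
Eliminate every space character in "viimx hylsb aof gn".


Input string: 'viimx hylsb aof gn'
Operation: remove all spaces
Words: 'viimx', 'hylsb', 'aof', 'gn'
Join without spaces: viimxhylsbaofgn


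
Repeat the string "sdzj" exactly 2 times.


Input string: 'sdzj'
Operation: repeat 2 times
Concatenation: 'sdzj' + 'sdzj'
Result: sdzjsdzj


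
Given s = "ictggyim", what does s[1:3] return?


Input string: 'ictggyim'
Operation: slice [1:3]
Extract characters: s[1]='c', s[2]='t'
Result: ct


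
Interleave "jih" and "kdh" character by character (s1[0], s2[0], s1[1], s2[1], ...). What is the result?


String 1: 'jih'
String 2: 'kdh'
Operation: alternate characters
Pairs: 'j'+'k', 'i'+'d', 'h'+'h'
Result: jkidhh


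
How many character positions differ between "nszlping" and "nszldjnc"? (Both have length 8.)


String 1: 'nszlping'
String 2: 'nszldjnc'
Compare each position: pos 0: 'n'=='n', pos 1: 's'=='s', pos 2: 'z'=='z', pos 3: 'l'=='l', pos 4: 'p'!='d', pos 5: 'i'!='j', pos 6: 'n'=='n', pos 7: 'g'!='c'
Differing positions: 3
Hamming distance: 3


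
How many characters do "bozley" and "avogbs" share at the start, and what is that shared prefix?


String 1: 'bozley'
String 2: 'avogbs'
Compare position by position:
pos 0: 'b' vs 'a' differ -> stop
Longest common prefix: "" (length 0)


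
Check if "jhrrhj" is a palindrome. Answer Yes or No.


Input string: 'jhrrhj'
Reversed: 'jhrrhj'
Compare pairs: s[0]='j' vs s[5]='j' (match), s[1]='h' vs s[4]='h' (match), s[2]='r' vs s[3]='r' (match)
Palindrome: Yes


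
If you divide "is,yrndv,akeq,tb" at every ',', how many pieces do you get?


Input string: 'is,yrndv,akeq,tb'
Delimiter: ','
Split result: 'is', 'yrndv', 'akeq', 'tb'
Number of parts: 4


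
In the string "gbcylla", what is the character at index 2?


Input string: 'gbcylla'
Operation: get character at index 2
Index mapping: s[0]='g', s[1]='b', s[2]='c'
Result: 'c'


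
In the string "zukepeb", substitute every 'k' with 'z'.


Input string: 'zukepeb'
Operation: replace 'k' with 'z'
Positions of 'k': 2
After replacement: zuzepeb


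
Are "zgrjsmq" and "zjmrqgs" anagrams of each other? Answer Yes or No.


String 1: 'zgrjsmq' -> sorted: 'gjmqrsz'
String 2: 'zjmrqgs' -> sorted: 'gjmqrsz'
Compare sorted forms: 'gjmqrsz' == 'gjmqrsz'
Anagram: Yes


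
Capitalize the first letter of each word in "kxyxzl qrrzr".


Input string: 'kxyxzl qrrzr'
Operation: capitalize first letter of each word
Word transformations: 'kxyxzl'->'Kxyxzl', 'qrrzr'->'Qrrzr'
Result: Kxyxzl Qrrzr


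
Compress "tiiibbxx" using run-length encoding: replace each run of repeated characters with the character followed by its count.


Input: 'tiiibbxx'
Operation: identify consecutive runs
Runs: 't' -> t1, 'iii' -> i3, 'bb' -> b2, 'xx' -> x2
Encoded: t1i3b2x2


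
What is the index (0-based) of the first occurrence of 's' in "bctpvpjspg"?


Input string: 'bctpvpjspg'
Target: 's'
Scanning left to right: s[0]='b', s[1]='c', s[2]='t', s[3]='p', s[4]='v', s[5]='p', s[6]='j', s[7]='s'
First match at index: 7


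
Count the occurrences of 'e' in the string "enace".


Input string: 'enace'
Target character: 'e'
Scan each position: s[0]='e', s[4]='e'
Matches found at indices: 0, 4
Total: 2


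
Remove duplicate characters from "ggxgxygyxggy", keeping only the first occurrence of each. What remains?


Input: 'ggxgxygyxggy'
Operation: keep first occurrence of each character
Scan: s[0]='g' new -> keep; s[1]='g' seen -> skip; s[2]='x' new -> keep; s[3]='g' seen -> skip; s[4]='x' seen -> skip; s[5]='y' new -> keep; s[6]='g' seen -> skip; s[7]='y' seen -> skip; s[8]='x' seen -> skip; s[9]='g' seen -> skip; s[10]='g' seen -> skip; s[11]='y' seen -> skip
Result: gxy


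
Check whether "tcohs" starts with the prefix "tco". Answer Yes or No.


Input string: 'tcohs'
Prefix to check: 'tco'
First 3 characters of input: 'tco'
Match: True
Result: Yes


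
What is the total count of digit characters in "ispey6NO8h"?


Input string: 'ispey6NO8h'
Operation: count digit characters (0-9)
Scan: 'i', 's', 'p', 'e', 'y', '6'(digit), 'N', 'O', '8'(digit), 'h'
Digits found: 2
Result: 2


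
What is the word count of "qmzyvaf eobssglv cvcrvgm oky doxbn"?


Input string: 'qmzyvaf eobssglv cvcrvgm oky doxbn'
Operation: split by spaces
Words found: 'qmzyvaf', 'eobssglv', 'cvcrvgm', 'oky', 'doxbn'
Word count: 5


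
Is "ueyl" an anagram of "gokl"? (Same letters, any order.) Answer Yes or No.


String 1: 'gokl' -> sorted: 'gklo'
String 2: 'ueyl' -> sorted: 'eluy'
Compare sorted forms: 'gklo' != 'eluy'
Anagram: No


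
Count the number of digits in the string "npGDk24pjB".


Input string: 'npGDk24pjB'
Operation: count digit characters (0-9)
Scan: 'n', 'p', 'G', 'D', 'k', '2'(digit), '4'(digit), 'p', 'j', 'B'
Digits found: 2
Result: 2


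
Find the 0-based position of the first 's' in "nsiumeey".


Input string: 'nsiumeey'
Target: 's'
Scanning left to right: s[0]='n', s[1]='s'
First match at index: 1


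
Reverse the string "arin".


Input string: 'arin'
Operation: reverse character order
Original order: 'a' -> 'r' -> 'i' -> 'n'
Reversed order: 'n' -> 'i' -> 'r' -> 'a'
Result: nira


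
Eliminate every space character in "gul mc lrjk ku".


Input string: 'gul mc lrjk ku'
Operation: remove all spaces
Words: 'gul', 'mc', 'lrjk', 'ku'
Join without spaces: gulmclrjkku


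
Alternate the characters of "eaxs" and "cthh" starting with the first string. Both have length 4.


String 1: 'eaxs'
String 2: 'cthh'
Operation: alternate characters
Pairs: 'e'+'c', 'a'+'t', 'x'+'h', 's'+'h'
Result: ecatxhsh


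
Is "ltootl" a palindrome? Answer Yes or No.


Input string: 'ltootl'
Reversed: 'ltootl'
Compare pairs: s[0]='l' vs s[5]='l' (match), s[1]='t' vs s[4]='t' (match), s[2]='o' vs s[3]='o' (match)
Palindrome: Yes


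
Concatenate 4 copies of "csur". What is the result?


Input string: 'csur'
Operation: repeat 4 times
Concatenation: 'csur' + 'csur' + 'csur' + 'csur'
Result: csurcsurcsurcsur


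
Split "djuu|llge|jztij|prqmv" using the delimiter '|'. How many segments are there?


Input string: 'djuu|llge|jztij|prqmv'
Delimiter: '|'
Split result: 'djuu', 'llge', 'jztij', 'prqmv'
Number of parts: 4


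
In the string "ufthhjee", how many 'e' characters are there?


Input string: 'ufthhjee'
Target character: 'e'
Scan each position: s[6]='e', s[7]='e'
Matches found at indices: 6, 7
Total: 2


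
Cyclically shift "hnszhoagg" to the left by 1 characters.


Input: 'hnszhoagg', shift = 1
Operation: split at index 1 and swap parts
Front part s[0:1] = 'h'
Back part s[1:] = 'nszhoagg'
Rotated = back + front = 'nszhoagg' + 'h'
Result: nszhoaggh


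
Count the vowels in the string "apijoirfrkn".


Input string: 'apijoirfrkn'
Operation: count vowels (a, e, i, o, u)
Scan: s[0]='a' (vowel), s[1]='p', s[2]='i' (vowel), s[3]='j', s[4]='o' (vowel), s[5]='i' (vowel), s[6]='r', s[7]='f', s[8]='r', s[9]='k', s[10]='n'
Vowels found: 4
Result: 4


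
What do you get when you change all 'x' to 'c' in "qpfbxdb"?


Input string: 'qpfbxdb'
Operation: replace 'x' with 'c'
Positions of 'x': 4
After replacement: qpfbcdb


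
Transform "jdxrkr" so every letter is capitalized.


Input string: 'jdxrkr'
Operation: convert each letter to uppercase
Mapping: 'j'->'J', 'd'->'D', 'x'->'X', 'r'->'R', 'k'->'K', 'r'->'R'
Result: JDXRKR


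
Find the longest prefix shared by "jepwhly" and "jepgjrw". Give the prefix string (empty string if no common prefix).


String 1: 'jepwhly'
String 2: 'jepgjrw'
Compare position by position:
pos 0: 'j' vs 'j' match
pos 1: 'e' vs 'e' match
pos 2: 'p' vs 'p' match
pos 3: 'w' vs 'g' differ -> stop
Longest common prefix: "jep" (length 3)


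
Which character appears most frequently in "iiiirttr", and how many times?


Input: 'iiiirttr'
Operation: tally each character
Counts: 'i':4, 'r':2, 't':2
Maximum: 'i' appears 4 times


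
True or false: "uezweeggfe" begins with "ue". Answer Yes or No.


Input string: 'uezweeggfe'
Prefix to check: 'ue'
First 2 characters of input: 'ue'
Match: True
Result: Yes


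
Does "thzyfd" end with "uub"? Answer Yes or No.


Input string: 'thzyfd'
Suffix to check: 'uub'
Last 3 characters of input: 'yfd'
Match: False
Result: No


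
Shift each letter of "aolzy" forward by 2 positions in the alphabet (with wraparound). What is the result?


Input: 'aolzy', shift = 2
Operation: for each letter, (position + 2) mod 26
Mapping: 'a'(0+2=2)->'c', 'o'(14+2=16)->'q', 'l'(11+2=13)->'n', 'z'(25+2=27, 27 mod 26=1)->'b', 'y'(24+2=26, 26 mod 26=0)->'a'
Result: cqnba


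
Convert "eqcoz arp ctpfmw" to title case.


Input string: 'eqcoz arp ctpfmw'
Operation: capitalize first letter of each word
Word transformations: 'eqcoz'->'Eqcoz', 'arp'->'Arp', 'ctpfmw'->'Ctpfmw'
Result: Eqcoz Arp Ctpfmw


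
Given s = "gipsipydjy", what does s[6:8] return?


Input string: 'gipsipydjy'
Operation: slice [6:8]
Extract characters: s[6]='y', s[7]='d'
Result: yd


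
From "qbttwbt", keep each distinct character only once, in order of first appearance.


Input: 'qbttwbt'
Operation: keep first occurrence of each character
Scan: s[0]='q' new -> keep; s[1]='b' new -> keep; s[2]='t' new -> keep; s[3]='t' seen -> skip; s[4]='w' new -> keep; s[5]='b' seen -> skip; s[6]='t' seen -> skip
Result: qbtw


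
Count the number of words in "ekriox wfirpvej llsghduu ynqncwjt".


Input string: 'ekriox wfirpvej llsghduu ynqncwjt'
Operation: split by spaces
Words found: 'ekriox', 'wfirpvej', 'llsghduu', 'ynqncwjt'
Word count: 4


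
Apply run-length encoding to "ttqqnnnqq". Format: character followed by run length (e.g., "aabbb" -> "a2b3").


Input: 'ttqqnnnqq'
Operation: identify consecutive runs
Runs: 'tt' -> t2, 'qq' -> q2, 'nnn' -> n3, 'qq' -> q2
Encoded: t2q2n3q2


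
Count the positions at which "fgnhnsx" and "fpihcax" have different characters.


String 1: 'fgnhnsx'
String 2: 'fpihcax'
Compare each position: pos 0: 'f'=='f', pos 1: 'g'!='p', pos 2: 'n'!='i', pos 3: 'h'=='h', pos 4: 'n'!='c', pos 5: 's'!='a', pos 6: 'x'=='x'
Differing positions: 4
Hamming distance: 4


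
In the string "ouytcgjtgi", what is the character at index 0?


Input string: 'ouytcgjtgi'
Operation: get character at index 0
Index mapping: s[0]='o'
Result: 'o'


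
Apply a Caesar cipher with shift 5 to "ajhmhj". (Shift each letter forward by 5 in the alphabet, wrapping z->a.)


Input: 'ajhmhj', shift = 5
Operation: for each letter, (position + 5) mod 26
Mapping: 'a'(0+5=5)->'f', 'j'(9+5=14)->'o', 'h'(7+5=12)->'m', 'm'(12+5=17)->'r', 'h'(7+5=12)->'m', 'j'(9+5=14)->'o'
Result: fomrmo


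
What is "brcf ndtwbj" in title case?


Input string: 'brcf ndtwbj'
Operation: capitalize first letter of each word
Word transformations: 'brcf'->'Brcf', 'ndtwbj'->'Ndtwbj'
Result: Brcf Ndtwbj


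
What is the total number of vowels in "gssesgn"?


Input string: 'gssesgn'
Operation: count vowels (a, e, i, o, u)
Scan: s[0]='g', s[1]='s', s[2]='s', s[3]='e' (vowel), s[4]='s', s[5]='g', s[6]='n'
Vowels found: 1
Result: 1


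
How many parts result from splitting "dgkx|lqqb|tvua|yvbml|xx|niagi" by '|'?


Input string: 'dgkx|lqqb|tvua|yvbml|xx|niagi'
Delimiter: '|'
Split result: 'dgkx', 'lqqb', 'tvua', 'yvbml', 'xx', 'niagi'
Number of parts: 6


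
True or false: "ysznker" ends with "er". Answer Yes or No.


Input string: 'ysznker'
Suffix to check: 'er'
Last 2 characters of input: 'er'
Match: True
Result: Yes


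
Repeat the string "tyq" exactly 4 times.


Input string: 'tyq'
Operation: repeat 4 times
Concatenation: 'tyq' + 'tyq' + 'tyq' + 'tyq'
Result: tyqtyqtyqtyq


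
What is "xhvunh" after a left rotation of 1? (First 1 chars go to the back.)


Input: 'xhvunh', shift = 1
Operation: split at index 1 and swap parts
Front part s[0:1] = 'x'
Back part s[1:] = 'hvunh'
Rotated = back + front = 'hvunh' + 'x'
Result: hvunhx


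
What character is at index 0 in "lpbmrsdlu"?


Input string: 'lpbmrsdlu'
Operation: get character at index 0
Index mapping: s[0]='l'
Result: 'l'


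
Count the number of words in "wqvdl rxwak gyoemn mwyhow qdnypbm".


Input string: 'wqvdl rxwak gyoemn mwyhow qdnypbm'
Operation: split by spaces
Words found: 'wqvdl', 'rxwak', 'gyoemn', 'mwyhow', 'qdnypbm'
Word count: 5


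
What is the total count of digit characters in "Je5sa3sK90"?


Input string: 'Je5sa3sK90'
Operation: count digit characters (0-9)
Scan: 'J', 'e', '5'(digit), 's', 'a', '3'(digit), 's', 'K', '9'(digit), '0'(digit)
Digits found: 4
Result: 4


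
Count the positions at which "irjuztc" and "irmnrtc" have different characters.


String 1: 'irjuztc'
String 2: 'irmnrtc'
Compare each position: pos 0: 'i'=='i', pos 1: 'r'=='r', pos 2: 'j'!='m', pos 3: 'u'!='n', pos 4: 'z'!='r', pos 5: 't'=='t', pos 6: 'c'=='c'
Differing positions: 3
Hamming distance: 3


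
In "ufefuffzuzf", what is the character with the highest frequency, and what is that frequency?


Input: 'ufefuffzuzf'
Operation: tally each character
Counts: 'e':1, 'f':5, 'u':3, 'z':2
Maximum: 'f' appears 5 times


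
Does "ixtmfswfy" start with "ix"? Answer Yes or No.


Input string: 'ixtmfswfy'
Prefix to check: 'ix'
First 2 characters of input: 'ix'
Match: True
Result: Yes


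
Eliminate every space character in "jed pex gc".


Input string: 'jed pex gc'
Operation: remove all spaces
Words: 'jed', 'pex', 'gc'
Join without spaces: jedpexgc


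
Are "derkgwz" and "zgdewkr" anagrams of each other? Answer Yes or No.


String 1: 'derkgwz' -> sorted: 'degkrwz'
String 2: 'zgdewkr' -> sorted: 'degkrwz'
Compare sorted forms: 'degkrwz' == 'degkrwz'
Anagram: Yes


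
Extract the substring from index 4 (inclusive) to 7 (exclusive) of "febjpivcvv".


Input string: 'febjpivcvv'
Operation: slice [4:7]
Extract characters: s[4]='p', s[5]='i', s[6]='v'
Result: piv


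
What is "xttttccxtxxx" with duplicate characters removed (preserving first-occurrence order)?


Input: 'xttttccxtxxx'
Operation: keep first occurrence of each character
Scan: s[0]='x' new -> keep; s[1]='t' new -> keep; s[2]='t' seen -> skip; s[3]='t' seen -> skip; s[4]='t' seen -> skip; s[5]='c' new -> keep; s[6]='c' seen -> skip; s[7]='x' seen -> skip; s[8]='t' seen -> skip; s[9]='x' seen -> skip; s[10]='x' seen -> skip; s[11]='x' seen -> skip
Result: xtc


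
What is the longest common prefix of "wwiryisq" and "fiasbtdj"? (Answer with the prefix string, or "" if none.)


String 1: 'wwiryisq'
String 2: 'fiasbtdj'
Compare position by position:
pos 0: 'w' vs 'f' differ -> stop
Longest common prefix: "" (length 0)


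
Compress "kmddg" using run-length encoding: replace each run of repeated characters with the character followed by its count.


Input: 'kmddg'
Operation: identify consecutive runs
Runs: 'k' -> k1, 'm' -> m1, 'dd' -> d2, 'g' -> g1
Encoded: k1m1d2g1


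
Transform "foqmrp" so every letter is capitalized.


Input string: 'foqmrp'
Operation: convert each letter to uppercase
Mapping: 'f'->'F', 'o'->'O', 'q'->'Q', 'm'->'M', 'r'->'R', 'p'->'P'
Result: FOQMRP


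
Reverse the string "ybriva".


Input string: 'ybriva'
Operation: reverse character order
Original order: 'y' -> 'b' -> 'r' -> 'i' -> 'v' -> 'a'
Reversed order: 'a' -> 'v' -> 'i' -> 'r' -> 'b' -> 'y'
Result: avirby


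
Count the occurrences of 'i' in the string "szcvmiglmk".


Input string: 'szcvmiglmk'
Target character: 'i'
Scan each position: s[5]='i'
Matches found at indices: 5
Total: 1


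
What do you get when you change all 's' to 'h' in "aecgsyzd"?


Input string: 'aecgsyzd'
Operation: replace 's' with 'h'
Positions of 's': 4
After replacement: aecghyzd


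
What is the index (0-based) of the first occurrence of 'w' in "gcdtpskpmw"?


Input string: 'gcdtpskpmw'
Target: 'w'
Scanning left to right: s[0]='g', s[1]='c', s[2]='d', s[3]='t', s[4]='p', s[5]='s', s[6]='k', s[7]='p', s[8]='m', s[9]='w'
First match at index: 9


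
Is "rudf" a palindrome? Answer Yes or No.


Input string: 'rudf'
Reversed: 'fdur'
Compare pairs: s[0]='r' vs s[3]='f' (mismatch), s[1]='u' vs s[2]='d' (mismatch)
Palindrome: No


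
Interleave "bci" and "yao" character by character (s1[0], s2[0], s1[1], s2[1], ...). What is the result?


String 1: 'bci'
String 2: 'yao'
Operation: alternate characters
Pairs: 'b'+'y', 'c'+'a', 'i'+'o'
Result: bycaio


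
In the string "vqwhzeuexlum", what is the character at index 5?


Input string: 'vqwhzeuexlum'
Operation: get character at index 5
Index mapping: s[0]='v', s[1]='q', s[2]='w', s[3]='h', s[4]='z', s[5]='e'
Result: 'e'


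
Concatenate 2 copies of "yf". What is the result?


Input string: 'yf'
Operation: repeat 2 times
Concatenation: 'yf' + 'yf'
Result: yfyf


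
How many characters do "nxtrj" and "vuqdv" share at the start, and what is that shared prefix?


String 1: 'nxtrj'
String 2: 'vuqdv'
Compare position by position:
pos 0: 'n' vs 'v' differ -> stop
Longest common prefix: "" (length 0)


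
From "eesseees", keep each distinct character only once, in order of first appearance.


Input: 'eesseees'
Operation: keep first occurrence of each character
Scan: s[0]='e' new -> keep; s[1]='e' seen -> skip; s[2]='s' new -> keep; s[3]='s' seen -> skip; s[4]='e' seen -> skip; s[5]='e' seen -> skip; s[6]='e' seen -> skip; s[7]='s' seen -> skip
Result: es


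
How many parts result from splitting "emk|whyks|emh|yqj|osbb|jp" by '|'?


Input string: 'emk|whyks|emh|yqj|osbb|jp'
Delimiter: '|'
Split result: 'emk', 'whyks', 'emh', 'yqj', 'osbb', 'jp'
Number of parts: 6


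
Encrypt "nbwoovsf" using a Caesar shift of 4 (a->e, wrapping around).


Input: 'nbwoovsf', shift = 4
Operation: for each letter, (position + 4) mod 26
Mapping: 'n'(13+4=17)->'r', 'b'(1+4=5)->'f', 'w'(22+4=26, 26 mod 26=0)->'a', 'o'(14+4=18)->'s', 'o'(14+4=18)->'s', 'v'(21+4=25)->'z', 's'(18+4=22)->'w', 'f'(5+4=9)->'j'
Result: rfasszwj


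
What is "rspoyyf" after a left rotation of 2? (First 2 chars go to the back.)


Input: 'rspoyyf', shift = 2
Operation: split at index 2 and swap parts
Front part s[0:2] = 'rs'
Back part s[2:] = 'poyyf'
Rotated = back + front = 'poyyf' + 'rs'
Result: poyyfrs


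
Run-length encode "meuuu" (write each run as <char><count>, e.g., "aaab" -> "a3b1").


Input: 'meuuu'
Operation: identify consecutive runs
Runs: 'm' -> m1, 'e' -> e1, 'uuu' -> u3
Encoded: m1e1u3


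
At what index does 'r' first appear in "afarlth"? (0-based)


Input string: 'afarlth'
Target: 'r'
Scanning left to right: s[0]='a', s[1]='f', s[2]='a', s[3]='r'
First match at index: 3


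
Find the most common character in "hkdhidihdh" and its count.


Input: 'hkdhidihdh'
Operation: tally each character
Counts: 'd':3, 'h':4, 'i':2, 'k':1
Maximum: 'h' appears 4 times


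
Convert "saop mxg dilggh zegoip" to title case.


Input string: 'saop mxg dilggh zegoip'
Operation: capitalize first letter of each word
Word transformations: 'saop'->'Saop', 'mxg'->'Mxg', 'dilggh'->'Dilggh', 'zegoip'->'Zegoip'
Result: Saop Mxg Dilggh Zegoip


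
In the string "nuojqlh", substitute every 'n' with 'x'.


Input string: 'nuojqlh'
Operation: replace 'n' with 'x'
Positions of 'n': 0
After replacement: xuojqlh


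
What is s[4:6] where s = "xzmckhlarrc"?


Input string: 'xzmckhlarrc'
Operation: slice [4:6]
Extract characters: s[4]='k', s[5]='h'
Result: kh


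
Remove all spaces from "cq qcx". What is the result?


Input string: 'cq qcx'
Operation: remove all spaces
Words: 'cq', 'qcx'
Join without spaces: cqqcx


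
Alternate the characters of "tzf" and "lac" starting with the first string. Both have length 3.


String 1: 'tzf'
String 2: 'lac'
Operation: alternate characters
Pairs: 't'+'l', 'z'+'a', 'f'+'c'
Result: tlzafc


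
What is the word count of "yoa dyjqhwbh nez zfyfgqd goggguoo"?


Input string: 'yoa dyjqhwbh nez zfyfgqd goggguoo'
Operation: split by spaces
Words found: 'yoa', 'dyjqhwbh', 'nez', 'zfyfgqd', 'goggguoo'
Word count: 5


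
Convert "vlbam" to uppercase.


Input string: 'vlbam'
Operation: convert each letter to uppercase
Mapping: 'v'->'V', 'l'->'L', 'b'->'B', 'a'->'A', 'm'->'M'
Result: VLBAM


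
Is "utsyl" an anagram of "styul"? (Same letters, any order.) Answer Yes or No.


String 1: 'styul' -> sorted: 'lstuy'
String 2: 'utsyl' -> sorted: 'lstuy'
Compare sorted forms: 'lstuy' == 'lstuy'
Anagram: Yes


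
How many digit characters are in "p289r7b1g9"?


Input string: 'p289r7b1g9'
Operation: count digit characters (0-9)
Scan: 'p', '2'(digit), '8'(digit), '9'(digit), 'r', '7'(digit), 'b', '1'(digit), 'g', '9'(digit)
Digits found: 6
Result: 6


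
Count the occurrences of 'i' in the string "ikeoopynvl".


Input string: 'ikeoopynvl'
Target character: 'i'
Scan each position: s[0]='i'
Matches found at indices: 0
Total: 1


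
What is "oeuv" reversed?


Input string: 'oeuv'
Operation: reverse character order
Original order: 'o' -> 'e' -> 'u' -> 'v'
Reversed order: 'v' -> 'u' -> 'e' -> 'o'
Result: vueo


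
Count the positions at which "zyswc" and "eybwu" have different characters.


String 1: 'zyswc'
String 2: 'eybwu'
Compare each position: pos 0: 'z'!='e', pos 1: 'y'=='y', pos 2: 's'!='b', pos 3: 'w'=='w', pos 4: 'c'!='u'
Differing positions: 3
Hamming distance: 3


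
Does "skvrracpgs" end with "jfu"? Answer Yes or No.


Input string: 'skvrracpgs'
Suffix to check: 'jfu'
Last 3 characters of input: 'pgs'
Match: False
Result: No


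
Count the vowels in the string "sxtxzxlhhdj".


Input string: 'sxtxzxlhhdj'
Operation: count vowels (a, e, i, o, u)
Scan: s[0]='s', s[1]='x', s[2]='t', s[3]='x', s[4]='z', s[5]='x', s[6]='l', s[7]='h', s[8]='h', s[9]='d', s[10]='j'
Vowels found: 0
Result: 0


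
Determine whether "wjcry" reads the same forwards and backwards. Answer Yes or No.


Input string: 'wjcry'
Reversed: 'yrcjw'
Compare pairs: s[0]='w' vs s[4]='y' (mismatch), s[1]='j' vs s[3]='r' (mismatch)
Palindrome: No


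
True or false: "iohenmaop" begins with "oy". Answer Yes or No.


Input string: 'iohenmaop'
Prefix to check: 'oy'
First 2 characters of input: 'io'
Match: False
Result: No


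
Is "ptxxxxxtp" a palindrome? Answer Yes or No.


Input string: 'ptxxxxxtp'
Reversed: 'ptxxxxxtp'
Compare pairs: s[0]='p' vs s[8]='p' (match), s[1]='t' vs s[7]='t' (match), s[2]='x' vs s[6]='x' (match), s[3]='x' vs s[5]='x' (match)
Palindrome: Yes


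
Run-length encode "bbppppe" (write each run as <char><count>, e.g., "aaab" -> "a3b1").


Input: 'bbppppe'
Operation: identify consecutive runs
Runs: 'bb' -> b2, 'pppp' -> p4, 'e' -> e1
Encoded: b2p4e1


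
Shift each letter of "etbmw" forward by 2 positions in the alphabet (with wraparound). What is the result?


Input: 'etbmw', shift = 2
Operation: for each letter, (position + 2) mod 26
Mapping: 'e'(4+2=6)->'g', 't'(19+2=21)->'v', 'b'(1+2=3)->'d', 'm'(12+2=14)->'o', 'w'(22+2=24)->'y'
Result: gvdoy


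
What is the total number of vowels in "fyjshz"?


Input string: 'fyjshz'
Operation: count vowels (a, e, i, o, u)
Scan: s[0]='f', s[1]='y', s[2]='j', s[3]='s', s[4]='h', s[5]='z'
Vowels found: 0
Result: 0


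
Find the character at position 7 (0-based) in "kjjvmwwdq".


Input string: 'kjjvmwwdq'
Operation: get character at index 7
Index mapping: s[0]='k', s[1]='j', s[2]='j', s[3]='v', s[4]='m', s[5]='w', s[6]='w', s[7]='d'
Result: 'd'


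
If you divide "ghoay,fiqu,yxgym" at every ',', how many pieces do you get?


Input string: 'ghoay,fiqu,yxgym'
Delimiter: ','
Split result: 'ghoay', 'fiqu', 'yxgym'
Number of parts: 3
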